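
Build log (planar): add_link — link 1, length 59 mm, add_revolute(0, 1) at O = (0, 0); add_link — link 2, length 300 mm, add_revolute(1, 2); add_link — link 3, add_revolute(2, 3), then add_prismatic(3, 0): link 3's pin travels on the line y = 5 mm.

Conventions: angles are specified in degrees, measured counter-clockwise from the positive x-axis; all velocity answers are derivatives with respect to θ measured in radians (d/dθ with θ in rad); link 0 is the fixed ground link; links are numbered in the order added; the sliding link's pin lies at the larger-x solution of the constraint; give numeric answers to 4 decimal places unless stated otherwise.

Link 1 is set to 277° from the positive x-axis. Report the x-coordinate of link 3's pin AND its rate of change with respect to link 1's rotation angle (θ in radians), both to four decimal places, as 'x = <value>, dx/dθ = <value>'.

geometry: r = 59 mm, L = 300 mm, e = 5 mm
crank pin P = (r cos θ, r sin θ) = (7.190291, -58.560223)
h = r sin θ − e = -58.560223 − 5 = -63.560223
x = r cos θ + √(L² − h²) = 7.190291 + 293.189526 = 300.379817
dx/dθ = −r sin θ − h·r cos θ/√(L² − h²) (θ in radians; h = -63.560223) = 60.118998

x = 300.3798, dx/dθ = 60.1190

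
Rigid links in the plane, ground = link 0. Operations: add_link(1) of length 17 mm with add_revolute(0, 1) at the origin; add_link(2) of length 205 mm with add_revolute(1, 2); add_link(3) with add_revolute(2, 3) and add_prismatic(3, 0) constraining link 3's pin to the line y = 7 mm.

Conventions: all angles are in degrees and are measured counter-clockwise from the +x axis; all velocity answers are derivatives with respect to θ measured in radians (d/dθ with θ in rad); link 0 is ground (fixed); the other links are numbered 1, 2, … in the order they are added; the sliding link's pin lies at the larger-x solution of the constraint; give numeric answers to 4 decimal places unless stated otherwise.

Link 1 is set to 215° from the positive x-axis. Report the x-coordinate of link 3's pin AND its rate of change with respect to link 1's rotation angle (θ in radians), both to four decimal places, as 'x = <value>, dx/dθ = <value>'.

geometry: r = 17 mm, L = 205 mm, e = 7 mm
crank pin P = (r cos θ, r sin θ) = (-13.925585, -9.750799)
h = r sin θ − e = -9.750799 − 7 = -16.750799
x = r cos θ + √(L² − h²) = -13.925585 + 204.314490 = 190.388905
dx/dθ = −r sin θ − h·r cos θ/√(L² − h²) (θ in radians; h = -16.750799) = 8.609105

x = 190.3889, dx/dθ = 8.6091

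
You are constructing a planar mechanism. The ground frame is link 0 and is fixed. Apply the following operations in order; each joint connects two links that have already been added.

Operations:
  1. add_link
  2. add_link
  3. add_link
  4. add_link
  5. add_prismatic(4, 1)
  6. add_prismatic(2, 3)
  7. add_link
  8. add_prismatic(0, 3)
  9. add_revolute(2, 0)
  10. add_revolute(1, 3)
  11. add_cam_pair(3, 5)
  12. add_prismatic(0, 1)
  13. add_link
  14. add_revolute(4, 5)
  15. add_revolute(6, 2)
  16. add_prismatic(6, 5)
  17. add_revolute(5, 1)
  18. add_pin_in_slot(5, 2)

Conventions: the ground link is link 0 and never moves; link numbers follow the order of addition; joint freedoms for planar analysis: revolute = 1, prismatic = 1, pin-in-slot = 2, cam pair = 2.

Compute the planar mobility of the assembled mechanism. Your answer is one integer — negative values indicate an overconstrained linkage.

L=1 J1=0 J2=0
add link → L=2 J1=0 J2=0
add link → L=3 J1=0 J2=0
add link → L=4 J1=0 J2=0
add link → L=5 J1=0 J2=0
P@4,1 dof=1 J1 → L=5 J1=1 J2=0
P@2,3 dof=1 J1 → L=5 J1=2 J2=0
add link → L=6 J1=2 J2=0
P@0,3 dof=1 J1 → L=6 J1=3 J2=0
R@2,0 dof=1 J1 → L=6 J1=4 J2=0
R@1,3 dof=1 J1 → L=6 J1=5 J2=0
C@3,5 dof=2 J2 → L=6 J1=5 J2=1
P@0,1 dof=1 J1 → L=6 J1=6 J2=1
add link → L=7 J1=6 J2=1
R@4,5 dof=1 J1 → L=7 J1=7 J2=1
R@6,2 dof=1 J1 → L=7 J1=8 J2=1
P@6,5 dof=1 J1 → L=7 J1=9 J2=1
R@5,1 dof=1 J1 → L=7 J1=10 J2=1
PS@5,2 dof=2 J2 → L=7 J1=10 J2=2
M=3(L−1)−2J1−J2=3·6−2·10−2=-4

M = -4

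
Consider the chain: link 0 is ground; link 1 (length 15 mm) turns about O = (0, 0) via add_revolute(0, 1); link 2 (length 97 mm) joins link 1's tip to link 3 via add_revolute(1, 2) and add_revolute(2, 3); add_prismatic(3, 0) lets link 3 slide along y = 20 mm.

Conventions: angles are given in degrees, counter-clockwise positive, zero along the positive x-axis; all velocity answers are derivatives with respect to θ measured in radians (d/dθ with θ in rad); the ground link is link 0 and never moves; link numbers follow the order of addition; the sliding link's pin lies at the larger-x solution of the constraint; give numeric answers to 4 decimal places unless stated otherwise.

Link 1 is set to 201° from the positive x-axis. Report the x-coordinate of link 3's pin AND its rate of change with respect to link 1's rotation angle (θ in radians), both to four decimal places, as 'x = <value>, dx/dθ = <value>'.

geometry: r = 15 mm, L = 97 mm, e = 20 mm
crank pin P = (r cos θ, r sin θ) = (-14.003706, -5.375519)
h = r sin θ − e = -5.375519 − 20 = -25.375519
x = r cos θ + √(L² − h²) = -14.003706 + 93.622022 = 79.618316
dx/dθ = −r sin θ − h·r cos θ/√(L² − h²) (θ in radians; h = -25.375519) = 1.579924

x = 79.6183, dx/dθ = 1.5799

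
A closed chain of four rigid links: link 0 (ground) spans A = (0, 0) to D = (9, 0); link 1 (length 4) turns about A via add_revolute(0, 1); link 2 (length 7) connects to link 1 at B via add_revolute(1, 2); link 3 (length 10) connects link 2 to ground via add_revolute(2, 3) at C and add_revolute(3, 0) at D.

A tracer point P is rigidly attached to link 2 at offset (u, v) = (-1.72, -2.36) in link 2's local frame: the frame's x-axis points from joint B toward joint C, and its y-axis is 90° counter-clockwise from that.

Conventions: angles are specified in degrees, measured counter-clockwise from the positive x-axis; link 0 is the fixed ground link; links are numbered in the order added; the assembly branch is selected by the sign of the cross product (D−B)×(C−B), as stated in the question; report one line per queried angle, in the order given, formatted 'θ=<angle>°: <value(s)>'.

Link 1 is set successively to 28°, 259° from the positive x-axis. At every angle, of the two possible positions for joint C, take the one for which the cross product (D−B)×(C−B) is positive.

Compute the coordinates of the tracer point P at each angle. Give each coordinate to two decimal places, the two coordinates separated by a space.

A=(0,0), D=(9.00,0)
θ=28°: B = A + 4.00·(cos28°, sin28°) = (3.5318, 1.8779)
θ=28°: |BD| = 5.7817
θ=28°: circle(B,7.00) ∩ circle(D,10.00): a=-1.5196, h=6.8331
θ=28°:   candidates: C₊=(4.3139,8.8341) cross=39.507; C₋=(-0.1248,-4.0911) cross=-39.507
θ=28°:   branch + wants cross > 0 → take C=(4.3139,8.8341) (cross=39.507)
θ=28°: ex = (C−B)/|BC| = (0.1117,0.9937); ey = (-0.9937,0.1117)
θ=28°: P = B + -1.72·ex + -2.36·ey = (5.6848,-0.0950)
θ=259°: B = A + 4.00·(cos259°, sin259°) = (-0.7632, -3.9265)
θ=259°: |BD| = 10.5232
θ=259°: circle(B,7.00) ∩ circle(D,10.00): a=2.8384, h=6.3987
θ=259°:   candidates: C₊=(-0.5174,3.0692) cross=67.335; C₋=(4.2577,-8.8040) cross=-67.335
θ=259°:   branch + wants cross > 0 → take C=(-0.5174,3.0692) (cross=67.335)
θ=259°: ex = (C−B)/|BC| = (0.0351,0.9994); ey = (-0.9994,0.0351)
θ=259°: P = B + -1.72·ex + -2.36·ey = (1.5349,-5.7283)

θ=28°: 5.68 -0.10
θ=259°: 1.53 -5.73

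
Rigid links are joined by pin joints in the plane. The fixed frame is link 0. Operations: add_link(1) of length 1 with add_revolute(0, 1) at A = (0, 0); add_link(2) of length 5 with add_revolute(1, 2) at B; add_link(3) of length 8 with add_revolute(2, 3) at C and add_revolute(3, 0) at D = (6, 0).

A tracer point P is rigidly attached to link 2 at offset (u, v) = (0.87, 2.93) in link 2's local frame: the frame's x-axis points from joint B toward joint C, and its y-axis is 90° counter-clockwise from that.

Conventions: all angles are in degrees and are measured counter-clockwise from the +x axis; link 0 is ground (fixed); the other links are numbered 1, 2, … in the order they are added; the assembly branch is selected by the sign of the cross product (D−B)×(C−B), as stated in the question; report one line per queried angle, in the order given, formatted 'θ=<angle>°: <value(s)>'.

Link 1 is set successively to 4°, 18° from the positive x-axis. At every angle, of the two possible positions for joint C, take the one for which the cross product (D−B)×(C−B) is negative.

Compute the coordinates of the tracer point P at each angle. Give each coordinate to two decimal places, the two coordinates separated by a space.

A=(0,0), D=(6.00,0)
θ=4°: B = A + 1.00·(cos4°, sin4°) = (0.9976, 0.0698)
θ=4°: |BD| = 5.0029
θ=4°: circle(B,5.00) ∩ circle(D,8.00): a=-1.3963, h=4.8011
θ=4°:   candidates: C₊=(-0.3316,4.8898) cross=24.019; C₋=(-0.4655,-4.7114) cross=-24.019
θ=4°:   branch - wants cross < 0 → take C=(-0.4655,-4.7114) (cross=-24.019)
θ=4°: ex = (C−B)/|BC| = (-0.2926,-0.9562); ey = (0.9562,-0.2926)
θ=4°: P = B + 0.87·ex + 2.93·ey = (3.5447,-1.6195)
θ=18°: B = A + 1.00·(cos18°, sin18°) = (0.9511, 0.3090)
θ=18°: |BD| = 5.0584
θ=18°: circle(B,5.00) ∩ circle(D,8.00): a=-1.3258, h=4.8210
θ=18°:   candidates: C₊=(-0.0777,5.2020) cross=24.387; C₋=(-0.6668,-4.4220) cross=-24.387
θ=18°:   branch - wants cross < 0 → take C=(-0.6668,-4.4220) (cross=-24.387)
θ=18°: ex = (C−B)/|BC| = (-0.3236,-0.9462); ey = (0.9462,-0.3236)
θ=18°: P = B + 0.87·ex + 2.93·ey = (3.4419,-1.4622)

θ=4°: 3.54 -1.62
θ=18°: 3.44 -1.46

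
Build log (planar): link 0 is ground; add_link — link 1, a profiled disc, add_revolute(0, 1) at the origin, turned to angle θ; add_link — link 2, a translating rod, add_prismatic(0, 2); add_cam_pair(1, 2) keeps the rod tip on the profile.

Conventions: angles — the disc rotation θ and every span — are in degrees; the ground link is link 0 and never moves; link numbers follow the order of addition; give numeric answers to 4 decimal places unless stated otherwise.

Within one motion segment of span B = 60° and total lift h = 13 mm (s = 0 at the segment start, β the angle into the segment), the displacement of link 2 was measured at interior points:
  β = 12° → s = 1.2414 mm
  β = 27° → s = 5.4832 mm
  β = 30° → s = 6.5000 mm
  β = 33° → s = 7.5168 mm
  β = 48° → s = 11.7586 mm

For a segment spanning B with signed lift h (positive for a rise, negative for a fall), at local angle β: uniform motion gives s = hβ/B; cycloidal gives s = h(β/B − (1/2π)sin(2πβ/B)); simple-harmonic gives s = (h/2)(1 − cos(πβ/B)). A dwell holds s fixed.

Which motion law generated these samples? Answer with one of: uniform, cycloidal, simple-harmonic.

candidates at β/B = r: uniform s = h·r (linear in β); cycloidal s = h·(r − sin(2πr)/(2π)); simple-harmonic s = (h/2)(1 − cos(πr))
β=12°: printed 1.2414 | uniform 2.6000, cycloidal 0.6323, simple-harmonic 1.2414
β=27°: printed 5.4832 | uniform 5.8500, cycloidal 5.2106, simple-harmonic 5.4832
β=30°: printed 6.5000 | uniform 6.5000, cycloidal 6.5000, simple-harmonic 6.5000
β=33°: printed 7.5168 | uniform 7.1500, cycloidal 7.7894, simple-harmonic 7.5168
β=48°: printed 11.7586 | uniform 10.4000, cycloidal 12.3677, simple-harmonic 11.7586
only one law matches every sample → simple-harmonic

simple-harmonic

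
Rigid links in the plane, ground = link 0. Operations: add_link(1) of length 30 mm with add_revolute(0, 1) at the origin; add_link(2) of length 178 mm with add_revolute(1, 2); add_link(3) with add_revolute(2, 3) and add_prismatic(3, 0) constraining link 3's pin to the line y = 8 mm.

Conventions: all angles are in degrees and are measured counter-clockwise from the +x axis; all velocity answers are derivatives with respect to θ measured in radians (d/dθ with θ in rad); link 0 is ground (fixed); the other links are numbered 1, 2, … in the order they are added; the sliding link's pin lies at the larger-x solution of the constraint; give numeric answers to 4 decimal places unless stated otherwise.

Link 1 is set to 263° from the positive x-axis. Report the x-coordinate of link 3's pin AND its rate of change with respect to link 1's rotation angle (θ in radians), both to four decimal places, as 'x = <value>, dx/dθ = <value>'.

geometry: r = 30 mm, L = 178 mm, e = 8 mm
crank pin P = (r cos θ, r sin θ) = (-3.656080, -29.776385)
h = r sin θ − e = -29.776385 − 8 = -37.776385
x = r cos θ + √(L² − h²) = -3.656080 + 173.945235 = 170.289155
dx/dθ = −r sin θ − h·r cos θ/√(L² − h²) (θ in radians; h = -37.776385) = 28.982379

x = 170.2892, dx/dθ = 28.9824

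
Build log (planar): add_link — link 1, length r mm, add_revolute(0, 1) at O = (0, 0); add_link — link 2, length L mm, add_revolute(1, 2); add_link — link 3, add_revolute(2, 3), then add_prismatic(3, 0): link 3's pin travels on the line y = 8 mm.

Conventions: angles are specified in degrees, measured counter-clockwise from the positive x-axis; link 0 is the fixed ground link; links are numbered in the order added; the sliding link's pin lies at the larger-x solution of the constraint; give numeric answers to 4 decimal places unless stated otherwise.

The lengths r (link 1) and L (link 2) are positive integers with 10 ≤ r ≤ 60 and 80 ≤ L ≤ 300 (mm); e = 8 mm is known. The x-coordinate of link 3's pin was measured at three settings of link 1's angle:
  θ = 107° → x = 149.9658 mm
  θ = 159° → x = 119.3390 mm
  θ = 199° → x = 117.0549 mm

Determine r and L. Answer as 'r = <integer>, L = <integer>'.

constraint per measurement: (x − r cos θ)² + (r sin θ − e)² = L²
subtracting the θ₁ and θ₂ equations cancels the r² and L² terms:
r = (x₁² − x₂²) / (2[(x₁cos θ₁ + e sin θ₁) − (x₂cos θ₂ + e sin θ₂)]) = 57.0001 → r = 57
L² = (x₁ − r cos θ₁)² + (r sin θ₁ − e)² = 29929.0075 → L = 173.0000 → L = 173
check at θ₃=199°: x = 117.0549 (printed 117.0549) ✓

r = 57, L = 173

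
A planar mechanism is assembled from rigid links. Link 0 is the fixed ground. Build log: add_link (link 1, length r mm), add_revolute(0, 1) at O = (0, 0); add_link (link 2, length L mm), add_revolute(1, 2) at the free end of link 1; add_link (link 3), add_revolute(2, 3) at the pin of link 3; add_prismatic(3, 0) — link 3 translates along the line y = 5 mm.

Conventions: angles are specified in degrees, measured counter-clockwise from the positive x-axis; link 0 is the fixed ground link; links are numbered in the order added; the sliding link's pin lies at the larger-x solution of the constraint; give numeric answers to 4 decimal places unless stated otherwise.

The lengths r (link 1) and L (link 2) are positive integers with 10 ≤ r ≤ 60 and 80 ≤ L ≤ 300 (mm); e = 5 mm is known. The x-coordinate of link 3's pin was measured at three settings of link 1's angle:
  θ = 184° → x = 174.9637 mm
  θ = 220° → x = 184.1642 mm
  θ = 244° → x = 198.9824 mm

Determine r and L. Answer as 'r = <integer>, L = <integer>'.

constraint per measurement: (x − r cos θ)² + (r sin θ − e)² = L²
subtracting the θ₁ and θ₂ equations cancels the r² and L² terms:
r = (x₁² − x₂²) / (2[(x₁cos θ₁ + e sin θ₁) − (x₂cos θ₂ + e sin θ₂)]) = 53.9994 → r = 54
L² = (x₁ − r cos θ₁)² + (r sin θ₁ − e)² = 52441.0145 → L = 229.0000 → L = 229
check at θ₃=244°: x = 198.9824 (printed 198.9824) ✓

r = 54, L = 229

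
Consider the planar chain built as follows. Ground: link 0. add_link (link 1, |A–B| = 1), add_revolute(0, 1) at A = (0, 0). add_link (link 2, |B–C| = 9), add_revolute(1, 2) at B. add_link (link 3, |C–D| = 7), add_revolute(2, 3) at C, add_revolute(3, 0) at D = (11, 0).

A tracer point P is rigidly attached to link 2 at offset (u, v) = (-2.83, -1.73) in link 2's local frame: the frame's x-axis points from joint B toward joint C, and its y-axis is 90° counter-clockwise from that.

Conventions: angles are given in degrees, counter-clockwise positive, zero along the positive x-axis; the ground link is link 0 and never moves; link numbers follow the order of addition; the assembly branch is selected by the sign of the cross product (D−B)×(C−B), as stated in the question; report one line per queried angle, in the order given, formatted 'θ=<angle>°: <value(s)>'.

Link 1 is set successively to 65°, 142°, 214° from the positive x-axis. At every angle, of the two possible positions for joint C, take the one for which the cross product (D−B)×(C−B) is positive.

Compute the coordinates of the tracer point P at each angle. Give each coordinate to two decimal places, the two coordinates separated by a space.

A=(0,0), D=(11.00,0)
θ=65°: B = A + 1.00·(cos65°, sin65°) = (0.4226, 0.9063)
θ=65°: |BD| = 10.6161
θ=65°: circle(B,9.00) ∩ circle(D,7.00): a=6.8152, h=5.8782
θ=65°:   candidates: C₊=(7.7148,6.1812) cross=62.404; C₋=(6.7111,-5.5322) cross=-62.404
θ=65°:   branch + wants cross > 0 → take C=(7.7148,6.1812) (cross=62.404)
θ=65°: ex = (C−B)/|BC| = (0.8102,0.5861); ey = (-0.5861,0.8102)
θ=65°: P = B + -2.83·ex + -1.73·ey = (-0.8564,-2.1541)
θ=142°: B = A + 1.00·(cos142°, sin142°) = (-0.7880, 0.6157)
θ=142°: |BD| = 11.8041
θ=142°: circle(B,9.00) ∩ circle(D,7.00): a=7.2575, h=5.3225
θ=142°:   candidates: C₊=(6.7372,5.5524) cross=62.827; C₋=(6.1820,-5.0781) cross=-62.827
θ=142°:   branch + wants cross > 0 → take C=(6.7372,5.5524) (cross=62.827)
θ=142°: ex = (C−B)/|BC| = (0.8361,0.5485); ey = (-0.5485,0.8361)
θ=142°: P = B + -2.83·ex + -1.73·ey = (-2.2053,-2.3832)
θ=214°: B = A + 1.00·(cos214°, sin214°) = (-0.8290, -0.5592)
θ=214°: |BD| = 11.8422
θ=214°: circle(B,9.00) ∩ circle(D,7.00): a=7.2722, h=5.3023
θ=214°:   candidates: C₊=(6.1847,5.0806) cross=62.792; C₋=(6.6854,-5.5122) cross=-62.792
θ=214°:   branch + wants cross > 0 → take C=(6.1847,5.0806) (cross=62.792)
θ=214°: ex = (C−B)/|BC| = (0.7793,0.6266); ey = (-0.6266,0.7793)
θ=214°: P = B + -2.83·ex + -1.73·ey = (-1.9504,-3.6808)

θ=65°: -0.86 -2.15
θ=142°: -2.21 -2.38
θ=214°: -1.95 -3.68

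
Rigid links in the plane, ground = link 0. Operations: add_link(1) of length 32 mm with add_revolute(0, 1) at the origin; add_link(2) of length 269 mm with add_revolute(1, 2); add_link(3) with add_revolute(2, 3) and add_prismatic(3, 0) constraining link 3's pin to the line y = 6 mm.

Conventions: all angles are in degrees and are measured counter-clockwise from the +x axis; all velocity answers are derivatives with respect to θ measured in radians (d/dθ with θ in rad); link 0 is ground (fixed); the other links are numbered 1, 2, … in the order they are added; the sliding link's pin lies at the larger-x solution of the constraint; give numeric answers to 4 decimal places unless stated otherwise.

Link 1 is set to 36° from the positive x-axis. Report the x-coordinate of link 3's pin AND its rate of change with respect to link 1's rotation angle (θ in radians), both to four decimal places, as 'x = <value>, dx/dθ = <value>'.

geometry: r = 32 mm, L = 269 mm, e = 6 mm
crank pin P = (r cos θ, r sin θ) = (25.888544, 18.809128)
h = r sin θ − e = 18.809128 − 6 = 12.809128
x = r cos θ + √(L² − h²) = 25.888544 + 268.694857 = 294.583401
dx/dθ = −r sin θ − h·r cos θ/√(L² − h²) (θ in radians; h = 12.809128) = -20.043278

x = 294.5834, dx/dθ = -20.0433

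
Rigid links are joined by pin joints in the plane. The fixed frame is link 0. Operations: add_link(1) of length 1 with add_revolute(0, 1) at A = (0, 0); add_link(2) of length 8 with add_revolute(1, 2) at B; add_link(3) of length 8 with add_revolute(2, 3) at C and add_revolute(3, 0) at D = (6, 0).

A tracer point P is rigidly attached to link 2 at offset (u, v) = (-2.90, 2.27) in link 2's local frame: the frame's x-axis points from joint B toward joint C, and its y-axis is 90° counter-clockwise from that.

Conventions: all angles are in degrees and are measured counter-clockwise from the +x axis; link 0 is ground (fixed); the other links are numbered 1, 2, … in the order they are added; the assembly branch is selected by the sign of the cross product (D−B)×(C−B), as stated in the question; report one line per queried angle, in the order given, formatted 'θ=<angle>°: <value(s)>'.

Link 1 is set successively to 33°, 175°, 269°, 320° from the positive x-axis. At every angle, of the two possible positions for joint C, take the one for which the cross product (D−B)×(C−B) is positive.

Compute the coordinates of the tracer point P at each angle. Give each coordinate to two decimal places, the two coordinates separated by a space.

A=(0,0), D=(6.00,0)
θ=33°: B = A + 1.00·(cos33°, sin33°) = (0.8387, 0.5446)
θ=33°: |BD| = 5.1900
θ=33°: circle(B,8.00) ∩ circle(D,8.00): a=2.5950, h=7.5674
θ=33°:   candidates: C₊=(4.2135,7.7980) cross=39.275; C₋=(2.6252,-7.2533) cross=-39.275
θ=33°:   branch + wants cross > 0 → take C=(4.2135,7.7980) (cross=39.275)
θ=33°: ex = (C−B)/|BC| = (0.4218,0.9067); ey = (-0.9067,0.4218)
θ=33°: P = B + -2.90·ex + 2.27·ey = (-2.4428,-1.1271)
θ=175°: B = A + 1.00·(cos175°, sin175°) = (-0.9962, 0.0872)
θ=175°: |BD| = 6.9967
θ=175°: circle(B,8.00) ∩ circle(D,8.00): a=3.4984, h=7.1945
θ=175°:   candidates: C₊=(2.5915,7.2376) cross=50.338; C₋=(2.4123,-7.1504) cross=-50.338
θ=175°:   branch + wants cross > 0 → take C=(2.5915,7.2376) (cross=50.338)
θ=175°: ex = (C−B)/|BC| = (0.4485,0.8938); ey = (-0.8938,0.4485)
θ=175°: P = B + -2.90·ex + 2.27·ey = (-4.3257,-1.4869)
θ=269°: B = A + 1.00·(cos269°, sin269°) = (-0.0175, -0.9998)
θ=269°: |BD| = 6.1000
θ=269°: circle(B,8.00) ∩ circle(D,8.00): a=3.0500, h=7.3958
θ=269°:   candidates: C₊=(1.7790,6.7958) cross=45.114; C₋=(4.2035,-7.7957) cross=-45.114
θ=269°:   branch + wants cross > 0 → take C=(1.7790,6.7958) (cross=45.114)
θ=269°: ex = (C−B)/|BC| = (0.2246,0.9745); ey = (-0.9745,0.2246)
θ=269°: P = B + -2.90·ex + 2.27·ey = (-2.8807,-3.3160)
θ=320°: B = A + 1.00·(cos320°, sin320°) = (0.7660, -0.6428)
θ=320°: |BD| = 5.2733
θ=320°: circle(B,8.00) ∩ circle(D,8.00): a=2.6366, h=7.5530
θ=320°:   candidates: C₊=(2.4623,7.1753) cross=39.829; C₋=(4.3037,-7.8181) cross=-39.829
θ=320°:   branch + wants cross > 0 → take C=(2.4623,7.1753) (cross=39.829)
θ=320°: ex = (C−B)/|BC| = (0.2120,0.9773); ey = (-0.9773,0.2120)
θ=320°: P = B + -2.90·ex + 2.27·ey = (-2.0672,-2.9955)

θ=33°: -2.44 -1.13
θ=175°: -4.33 -1.49
θ=269°: -2.88 -3.32
θ=320°: -2.07 -3.00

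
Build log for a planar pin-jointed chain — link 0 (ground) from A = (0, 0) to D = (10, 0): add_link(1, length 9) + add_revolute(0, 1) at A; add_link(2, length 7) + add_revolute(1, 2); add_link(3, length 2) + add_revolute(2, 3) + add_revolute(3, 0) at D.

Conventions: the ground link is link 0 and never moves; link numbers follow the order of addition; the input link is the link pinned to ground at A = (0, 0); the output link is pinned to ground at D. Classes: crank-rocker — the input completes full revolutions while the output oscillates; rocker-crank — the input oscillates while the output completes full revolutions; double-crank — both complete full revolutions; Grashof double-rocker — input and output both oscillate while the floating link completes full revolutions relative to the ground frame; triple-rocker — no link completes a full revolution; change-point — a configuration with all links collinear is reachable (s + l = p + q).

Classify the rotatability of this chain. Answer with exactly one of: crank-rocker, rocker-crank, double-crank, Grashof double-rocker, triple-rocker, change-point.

lengths: ground=10, input=9, coupler=7, output=2
sorted: s=2 (shortest), l=10 (longest), p+q=16
s + l = 12 vs p + q = 16
s + l < p + q (Grashof) with shortest = output link → rocker-crank

rocker-crank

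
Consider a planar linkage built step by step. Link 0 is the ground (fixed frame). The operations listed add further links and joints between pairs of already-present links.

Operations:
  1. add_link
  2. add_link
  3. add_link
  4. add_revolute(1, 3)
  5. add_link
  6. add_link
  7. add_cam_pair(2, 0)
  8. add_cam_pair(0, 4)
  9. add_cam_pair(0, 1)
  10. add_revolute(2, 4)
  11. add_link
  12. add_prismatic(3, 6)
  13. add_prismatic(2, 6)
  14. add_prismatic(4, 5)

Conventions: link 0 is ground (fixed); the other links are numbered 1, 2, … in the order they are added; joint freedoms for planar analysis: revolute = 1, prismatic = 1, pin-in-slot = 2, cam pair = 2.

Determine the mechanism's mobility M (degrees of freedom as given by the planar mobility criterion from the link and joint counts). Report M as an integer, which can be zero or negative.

ground; <1,0,0>
#1 <2,0,0>
#2 <3,0,0>
#3 <4,0,0>
R:1↔3 J1 <4,1,0>
#4 <5,1,0>
#5 <6,1,0>
C:2↔0 J2 <6,1,1>
C:0↔4 J2 <6,1,2>
C:0↔1 J2 <6,1,3>
R:2↔4 J1 <6,2,3>
#6 <7,2,3>
P:3↔6 J1 <7,3,3>
P:2↔6 J1 <7,4,3>
P:4↔5 J1 <7,5,3>
3×6 − 2×5 − 1×3 = 5

M = 5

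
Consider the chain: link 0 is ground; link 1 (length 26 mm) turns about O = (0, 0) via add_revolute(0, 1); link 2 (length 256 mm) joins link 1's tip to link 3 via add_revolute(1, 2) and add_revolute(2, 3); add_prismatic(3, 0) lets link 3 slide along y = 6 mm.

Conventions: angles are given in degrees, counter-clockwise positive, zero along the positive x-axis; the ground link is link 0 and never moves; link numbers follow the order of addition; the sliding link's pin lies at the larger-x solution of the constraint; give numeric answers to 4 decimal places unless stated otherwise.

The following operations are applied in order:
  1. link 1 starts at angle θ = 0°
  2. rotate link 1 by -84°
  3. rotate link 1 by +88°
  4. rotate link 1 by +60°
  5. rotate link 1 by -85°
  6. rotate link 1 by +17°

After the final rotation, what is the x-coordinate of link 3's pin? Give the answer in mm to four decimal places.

geometry: r = 26 mm, L = 256 mm, e = 6 mm; θ starts at 0°
rotate link 1 by -84°: θ ← 0° -84° = -84°
rotate link 1 by +88°: θ ← -84° +88° = 4°
rotate link 1 by +60°: θ ← 4° +60° = 64°
rotate link 1 by -85°: θ ← 64° -85° = -21°
rotate link 1 by +17°: θ ← -21° +17° = -4°
crank pin P = (r cos θ, r sin θ) = (25.936665, -1.813668)
h = r sin θ − e = -1.813668 − 6 = -7.813668
x = r cos θ + √(L² − h²) = 25.936665 + 255.880727 = 281.817393

281.8174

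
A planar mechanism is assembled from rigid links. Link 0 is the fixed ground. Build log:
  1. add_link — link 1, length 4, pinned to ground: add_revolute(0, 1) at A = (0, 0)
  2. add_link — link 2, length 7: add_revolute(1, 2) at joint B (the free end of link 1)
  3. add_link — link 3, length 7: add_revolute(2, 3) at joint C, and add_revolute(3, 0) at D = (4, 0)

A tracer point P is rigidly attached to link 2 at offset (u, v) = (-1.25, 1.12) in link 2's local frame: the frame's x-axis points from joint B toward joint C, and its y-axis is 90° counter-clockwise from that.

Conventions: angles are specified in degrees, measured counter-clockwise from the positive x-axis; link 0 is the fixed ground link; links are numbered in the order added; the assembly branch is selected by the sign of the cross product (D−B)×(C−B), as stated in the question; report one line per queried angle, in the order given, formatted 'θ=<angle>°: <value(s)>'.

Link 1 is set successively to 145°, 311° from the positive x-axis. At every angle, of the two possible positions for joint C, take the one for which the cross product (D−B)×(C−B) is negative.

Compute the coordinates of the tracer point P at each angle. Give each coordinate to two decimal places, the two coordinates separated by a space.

A=(0,0), D=(4.00,0)
θ=145°: B = A + 4.00·(cos145°, sin145°) = (-3.2766, 2.2943)
θ=145°: |BD| = 7.6297
θ=145°: circle(B,7.00) ∩ circle(D,7.00): a=3.8149, h=5.8691
θ=145°:   candidates: C₊=(2.1266,6.7446) cross=44.780; C₋=(-1.4032,-4.4503) cross=-44.780
θ=145°:   branch - wants cross < 0 → take C=(-1.4032,-4.4503) (cross=-44.780)
θ=145°: ex = (C−B)/|BC| = (0.2676,-0.9635); ey = (0.9635,0.2676)
θ=145°: P = B + -1.25·ex + 1.12·ey = (-2.5320,3.7985)
θ=311°: B = A + 4.00·(cos311°, sin311°) = (2.6242, -3.0188)
θ=311°: |BD| = 3.3175
θ=311°: circle(B,7.00) ∩ circle(D,7.00): a=1.6588, h=6.8006
θ=311°:   candidates: C₊=(-2.8762,1.3108) cross=22.561; C₋=(9.5004,-4.3296) cross=-22.561
θ=311°:   branch - wants cross < 0 → take C=(9.5004,-4.3296) (cross=-22.561)
θ=311°: ex = (C−B)/|BC| = (0.9823,-0.1873); ey = (0.1873,0.9823)
θ=311°: P = B + -1.25·ex + 1.12·ey = (1.6061,-1.6846)

θ=145°: -2.53 3.80
θ=311°: 1.61 -1.68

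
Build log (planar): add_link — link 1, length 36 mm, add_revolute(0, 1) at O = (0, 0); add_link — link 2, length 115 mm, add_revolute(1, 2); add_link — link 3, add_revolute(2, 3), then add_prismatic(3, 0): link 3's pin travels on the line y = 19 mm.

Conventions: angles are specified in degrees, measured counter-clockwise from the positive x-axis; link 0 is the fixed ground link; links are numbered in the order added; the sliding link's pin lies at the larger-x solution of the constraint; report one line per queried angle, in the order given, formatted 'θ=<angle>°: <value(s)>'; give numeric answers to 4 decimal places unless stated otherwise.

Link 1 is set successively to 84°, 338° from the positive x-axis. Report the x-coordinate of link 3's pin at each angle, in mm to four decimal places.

geometry: r = 36 mm, L = 115 mm, e = 19 mm
θ=84°: crank pin P = (r cos θ, r sin θ) = (3.763025, 35.802788)
θ=84°: h = r sin θ − e = 35.802788 − 19 = 16.802788
θ=84°: x = r cos θ + √(L² − h²) = 3.763025 + 113.765840 = 117.528864
θ=338°: crank pin P = (r cos θ, r sin θ) = (33.378619, -13.485837)
θ=338°: h = r sin θ − e = -13.485837 − 19 = -32.485837
θ=338°: x = r cos θ + √(L² − h²) = 33.378619 + 110.316229 = 143.694848

θ=84°: 117.5289
θ=338°: 143.6948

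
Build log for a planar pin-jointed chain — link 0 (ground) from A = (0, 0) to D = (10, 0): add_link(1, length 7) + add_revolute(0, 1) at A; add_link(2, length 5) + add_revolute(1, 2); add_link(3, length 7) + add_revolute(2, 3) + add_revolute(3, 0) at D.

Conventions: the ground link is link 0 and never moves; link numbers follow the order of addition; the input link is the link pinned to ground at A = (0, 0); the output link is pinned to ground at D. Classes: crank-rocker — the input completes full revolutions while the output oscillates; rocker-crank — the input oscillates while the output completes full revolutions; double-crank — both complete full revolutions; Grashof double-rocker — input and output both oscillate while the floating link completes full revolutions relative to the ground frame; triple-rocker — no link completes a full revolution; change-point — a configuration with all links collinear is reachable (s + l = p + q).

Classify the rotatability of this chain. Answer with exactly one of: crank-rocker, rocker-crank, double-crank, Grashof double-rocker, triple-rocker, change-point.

lengths: ground=10, input=7, coupler=5, output=7
sorted: s=5 (shortest), l=10 (longest), p+q=14
s + l = 15 vs p + q = 14
s + l > p + q → non-Grashof → no link fully rotates → triple-rocker

triple-rocker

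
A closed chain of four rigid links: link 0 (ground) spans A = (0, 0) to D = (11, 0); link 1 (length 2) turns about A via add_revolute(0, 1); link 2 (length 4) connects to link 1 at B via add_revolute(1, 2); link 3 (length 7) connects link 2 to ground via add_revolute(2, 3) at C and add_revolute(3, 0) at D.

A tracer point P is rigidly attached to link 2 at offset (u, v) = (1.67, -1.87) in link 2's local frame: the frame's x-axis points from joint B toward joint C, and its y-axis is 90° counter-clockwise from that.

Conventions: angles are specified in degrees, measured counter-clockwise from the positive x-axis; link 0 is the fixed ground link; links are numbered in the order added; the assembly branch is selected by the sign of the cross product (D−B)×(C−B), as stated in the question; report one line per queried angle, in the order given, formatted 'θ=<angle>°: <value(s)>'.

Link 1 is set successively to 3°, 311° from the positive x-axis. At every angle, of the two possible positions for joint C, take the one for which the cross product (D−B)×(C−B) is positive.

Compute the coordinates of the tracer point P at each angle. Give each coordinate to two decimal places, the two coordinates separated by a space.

A=(0,0), D=(11.00,0)
θ=3°: B = A + 2.00·(cos3°, sin3°) = (1.9973, 0.1047)
θ=3°: |BD| = 9.0033
θ=3°: circle(B,4.00) ∩ circle(D,7.00): a=2.6690, h=2.9793
θ=3°:   candidates: C₊=(4.7007,3.0528) cross=26.824; C₋=(4.6315,-2.9055) cross=-26.824
θ=3°:   branch + wants cross > 0 → take C=(4.7007,3.0528) (cross=26.824)
θ=3°: ex = (C−B)/|BC| = (0.6759,0.7370); ey = (-0.7370,0.6759)
θ=3°: P = B + 1.67·ex + -1.87·ey = (4.5042,0.0716)
θ=311°: B = A + 2.00·(cos311°, sin311°) = (1.3121, -1.5094)
θ=311°: |BD| = 9.8048
θ=311°: circle(B,4.00) ∩ circle(D,7.00): a=3.2195, h=2.3737
θ=311°:   candidates: C₊=(4.1278,1.3317) cross=23.274; C₋=(4.8587,-3.3592) cross=-23.274
θ=311°:   branch + wants cross > 0 → take C=(4.1278,1.3317) (cross=23.274)
θ=311°: ex = (C−B)/|BC| = (0.7039,0.7103); ey = (-0.7103,0.7039)
θ=311°: P = B + 1.67·ex + -1.87·ey = (3.8159,-1.6396)

θ=3°: 4.50 0.07
θ=311°: 3.82 -1.64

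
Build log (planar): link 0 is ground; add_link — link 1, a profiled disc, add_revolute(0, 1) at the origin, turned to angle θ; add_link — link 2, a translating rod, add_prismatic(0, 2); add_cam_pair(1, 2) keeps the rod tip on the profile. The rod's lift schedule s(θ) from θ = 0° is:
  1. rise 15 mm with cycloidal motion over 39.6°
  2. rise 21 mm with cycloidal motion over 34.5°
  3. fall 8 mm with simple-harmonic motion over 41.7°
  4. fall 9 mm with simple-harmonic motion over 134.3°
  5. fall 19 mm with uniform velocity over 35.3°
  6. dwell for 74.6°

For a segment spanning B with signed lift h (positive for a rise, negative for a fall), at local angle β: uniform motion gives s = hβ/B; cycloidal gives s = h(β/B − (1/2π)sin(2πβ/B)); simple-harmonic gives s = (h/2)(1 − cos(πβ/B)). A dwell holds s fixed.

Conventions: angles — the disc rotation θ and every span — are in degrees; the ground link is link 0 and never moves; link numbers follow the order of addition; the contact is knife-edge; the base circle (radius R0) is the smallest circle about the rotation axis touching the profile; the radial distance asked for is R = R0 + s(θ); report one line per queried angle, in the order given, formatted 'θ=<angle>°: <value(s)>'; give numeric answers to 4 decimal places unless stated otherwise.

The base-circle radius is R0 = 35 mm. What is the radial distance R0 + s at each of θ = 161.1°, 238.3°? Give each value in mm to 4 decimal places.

seg 1 [0°–39.6°] cycloidal, h=15: full span → s += 15 → s = 15.0000
seg 2 [39.6°–74.1°] cycloidal, h=21: full span → s += 21 → s = 36.0000
seg 3 [74.1°–115.8°] simple-harmonic, h=-8: full span → s += -8 → s = 28.0000
seg 4 [115.8°–250.1°] simple-harmonic, h=-9: θ=161.1° here. β=45.3, B=134.3. -9/2·(1 − cos(π·0.3373)) = -2.2988 → s = 25.7012
seg 4 [115.8°–250.1°] simple-harmonic, h=-9: θ=238.3° here. β=122.5, B=134.3. -9/2·(1 − cos(π·0.9121)) = -8.8297 → s = 19.1703
θ=161.1°: R = R0 + s = 35 + 25.7012 = 60.7012
θ=238.3°: R = R0 + s = 35 + 19.1703 = 54.1703

θ=161.1°: 60.7012
θ=238.3°: 54.1703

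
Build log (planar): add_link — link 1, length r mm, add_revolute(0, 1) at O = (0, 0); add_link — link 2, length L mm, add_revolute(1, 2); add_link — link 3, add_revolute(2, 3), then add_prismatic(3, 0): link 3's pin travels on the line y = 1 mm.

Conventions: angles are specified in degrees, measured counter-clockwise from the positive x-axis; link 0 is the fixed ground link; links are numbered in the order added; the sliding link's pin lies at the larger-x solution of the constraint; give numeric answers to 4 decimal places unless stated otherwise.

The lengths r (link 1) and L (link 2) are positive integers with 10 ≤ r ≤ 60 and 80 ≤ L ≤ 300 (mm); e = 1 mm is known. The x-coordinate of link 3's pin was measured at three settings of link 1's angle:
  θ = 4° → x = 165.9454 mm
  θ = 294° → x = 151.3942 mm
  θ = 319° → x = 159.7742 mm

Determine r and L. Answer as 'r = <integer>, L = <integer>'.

constraint per measurement: (x − r cos θ)² + (r sin θ − e)² = L²
subtracting the θ₁ and θ₂ equations cancels the r² and L² terms:
r = (x₁² − x₂²) / (2[(x₁cos θ₁ + e sin θ₁) − (x₂cos θ₂ + e sin θ₂)]) = 22.0000 → r = 22
L² = (x₁ − r cos θ₁)² + (r sin θ₁ − e)² = 20735.9952 → L = 144.0000 → L = 144
check at θ₃=319°: x = 159.7742 (printed 159.7742) ✓

r = 22, L = 144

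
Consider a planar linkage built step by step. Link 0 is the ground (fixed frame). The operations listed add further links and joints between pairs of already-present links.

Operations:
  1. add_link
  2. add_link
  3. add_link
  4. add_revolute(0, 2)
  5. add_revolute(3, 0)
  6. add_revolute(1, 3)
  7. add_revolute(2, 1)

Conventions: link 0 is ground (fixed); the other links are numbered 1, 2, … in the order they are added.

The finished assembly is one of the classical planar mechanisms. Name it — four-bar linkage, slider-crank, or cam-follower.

links: 4 (incl. ground); joints: 4 revolute, 0 prismatic, 0 higher (cam) pair, forming one closed loop
4 links in a single 4R loop → four-bar linkage

four-bar linkage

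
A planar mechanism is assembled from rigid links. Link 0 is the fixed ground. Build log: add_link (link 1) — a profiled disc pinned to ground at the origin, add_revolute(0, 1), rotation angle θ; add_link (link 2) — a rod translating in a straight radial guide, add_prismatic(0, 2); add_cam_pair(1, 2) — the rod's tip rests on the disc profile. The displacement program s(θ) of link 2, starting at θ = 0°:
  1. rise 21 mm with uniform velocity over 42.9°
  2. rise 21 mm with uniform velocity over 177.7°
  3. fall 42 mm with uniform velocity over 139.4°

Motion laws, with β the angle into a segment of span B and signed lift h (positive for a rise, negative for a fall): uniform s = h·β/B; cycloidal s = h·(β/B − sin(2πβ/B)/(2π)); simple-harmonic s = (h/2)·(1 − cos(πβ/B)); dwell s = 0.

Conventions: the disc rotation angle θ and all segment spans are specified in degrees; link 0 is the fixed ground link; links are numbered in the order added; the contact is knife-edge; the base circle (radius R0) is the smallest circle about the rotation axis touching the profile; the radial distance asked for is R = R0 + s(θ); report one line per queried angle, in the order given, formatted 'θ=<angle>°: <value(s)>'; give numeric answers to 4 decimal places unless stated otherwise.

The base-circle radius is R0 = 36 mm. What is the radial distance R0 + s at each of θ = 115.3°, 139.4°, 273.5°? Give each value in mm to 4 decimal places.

seg 1 [0°–42.9°] uniform, h=21: full span → s += 21 → s = 21.0000
seg 2 [42.9°–220.6°] uniform, h=21: θ=115.3° here. β=72.4, B=177.7. 21·72.4/177.7 = 8.5560 → s = 29.5560
seg 2 [42.9°–220.6°] uniform, h=21: θ=139.4° here. β=96.5, B=177.7. 21·96.5/177.7 = 11.4041 → s = 32.4041
seg 2 [42.9°–220.6°] uniform, h=21: full span → s += 21 → s = 42.0000
seg 3 [220.6°–360°] uniform, h=-42: θ=273.5° here. β=52.9, B=139.4. -42·52.9/139.4 = -15.9383 → s = 26.0617
θ=115.3°: R = R0 + s = 36 + 29.5560 = 65.5560
θ=139.4°: R = R0 + s = 36 + 32.4041 = 68.4041
θ=273.5°: R = R0 + s = 36 + 26.0617 = 62.0617

θ=115.3°: 65.5560
θ=139.4°: 68.4041
θ=273.5°: 62.0617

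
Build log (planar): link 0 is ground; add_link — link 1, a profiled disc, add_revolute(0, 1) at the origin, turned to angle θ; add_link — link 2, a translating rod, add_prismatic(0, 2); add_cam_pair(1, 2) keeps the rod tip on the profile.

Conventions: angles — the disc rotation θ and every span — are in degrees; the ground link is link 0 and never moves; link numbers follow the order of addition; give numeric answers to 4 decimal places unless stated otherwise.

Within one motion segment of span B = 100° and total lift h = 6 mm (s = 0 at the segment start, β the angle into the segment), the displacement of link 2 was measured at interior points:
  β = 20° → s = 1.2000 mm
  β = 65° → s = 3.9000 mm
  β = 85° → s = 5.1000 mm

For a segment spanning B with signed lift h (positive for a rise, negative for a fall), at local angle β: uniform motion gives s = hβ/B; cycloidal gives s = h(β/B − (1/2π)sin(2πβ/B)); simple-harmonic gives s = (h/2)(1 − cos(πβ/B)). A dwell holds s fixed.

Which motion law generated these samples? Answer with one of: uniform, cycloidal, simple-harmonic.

candidates at β/B = r: uniform s = h·r (linear in β); cycloidal s = h·(r − sin(2πr)/(2π)); simple-harmonic s = (h/2)(1 − cos(πr))
β=20°: printed 1.2000 | uniform 1.2000, cycloidal 0.2918, simple-harmonic 0.5729
β=65°: printed 3.9000 | uniform 3.9000, cycloidal 4.6726, simple-harmonic 4.3620
β=85°: printed 5.1000 | uniform 5.1000, cycloidal 5.8726, simple-harmonic 5.6730
only one law matches every sample → uniform

uniform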